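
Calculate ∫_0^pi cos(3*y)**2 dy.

pi/2

Use the identity cos^2(3*y) = (1 + cos(6*y))/2.
An antiderivative is F(y) = y/2 + sin(6*y)/12.
Then F(pi) - F(0) = (pi/2) - (0) = pi/2.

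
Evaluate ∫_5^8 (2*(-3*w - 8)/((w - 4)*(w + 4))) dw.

-12*log(2) + log(3)

Factor the denominator: w**2 - 16 = (w + 4)(w - 4).
Partial fractions: 2*(-3*w - 8)/((w - 4)*(w + 4)) = -1/(w + 4) - 5/(w - 4).
An antiderivative is F(w) = -5*log(w - 4) - log(w + 4).
Then F(8) - F(5) = (-12*log(2) - log(3)) - (-log(9)) = -12*log(2) + log(3).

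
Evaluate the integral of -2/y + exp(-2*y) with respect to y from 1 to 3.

(-4*exp(6)*log(3) - 1 + exp(4))*exp(-6)/2

An antiderivative is F(y) = -2*log(y) - exp(-2*y)/2.
Then F(3) - F(1) = (-2*log(3) - exp(-6)/2) - (-exp(-2)/2) = (-4*exp(6)*log(3) - 1 + exp(4))*exp(-6)/2.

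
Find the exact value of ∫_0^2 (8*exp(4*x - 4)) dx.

Let u = 4*x - 4, so du = 4 dx. When x = 0, u = -4; when x = 2, u = 4.
The integral becomes 2·∫ exp(u) du from -4 to 4, with antiderivative 2*exp(u).
Back in x: F(x) = 2*exp(4*x - 4).
Then F(2) - F(0) = (2*exp(4)) - (2*exp(-4)) = 4*sinh(4).

4*sinh(4)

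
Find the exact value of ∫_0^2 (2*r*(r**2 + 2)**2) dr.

Let u = r**2 + 2, so du = 2*r dr. When r = 0, u = 2; when r = 2, u = 6.
The integral becomes ∫ u**2 du from 2 to 6, with antiderivative u**3/3.
Back in r: F(r) = (r**2 + 2)**3/3.
Then F(2) - F(0) = (72) - (8/3) = 208/3.

208/3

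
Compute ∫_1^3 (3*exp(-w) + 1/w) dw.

-3*exp(-3) + log(3) + 3*exp(-1)

An antiderivative is F(w) = log(w) - 3*exp(-w).
Then F(3) - F(1) = (-3*exp(-3) + log(3)) - (-3*exp(-1)) = -3*exp(-3) + log(3) + 3*exp(-1).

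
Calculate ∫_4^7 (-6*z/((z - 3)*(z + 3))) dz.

Factor the denominator: z**2 - 9 = (z + 3)(z - 3).
Partial fractions: -6*z/((z - 3)*(z + 3)) = -3/(z + 3) - 3/(z - 3).
An antiderivative is F(z) = -3*log(z - 3) - 3*log(z + 3).
Then F(7) - F(4) = (-9*log(2) - 3*log(5)) - (-3*log(7)) = -9*log(2) - 3*log(5) + 3*log(7).

-9*log(2) - 3*log(5) + 3*log(7)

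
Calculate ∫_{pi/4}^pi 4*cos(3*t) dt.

-2*sqrt(2)/3

An antiderivative is F(t) = 4*sin(3*t)/3.
Then F(pi) - F(pi/4) = (0) - (2*sqrt(2)/3) = -2*sqrt(2)/3.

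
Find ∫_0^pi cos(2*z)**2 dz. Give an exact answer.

Use the identity cos^2(2*z) = (1 + cos(4*z))/2.
An antiderivative is F(z) = z/2 + sin(4*z)/8.
Then F(pi) - F(0) = (pi/2) - (0) = pi/2.

pi/2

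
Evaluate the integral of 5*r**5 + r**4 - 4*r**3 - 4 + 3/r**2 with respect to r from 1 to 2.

206/5

By the power rule, an antiderivative is F(r) = 5*r**6/6 + r**5/5 - r**4 - 4*r - 3/r.
Then F(2) - F(1) = (1027/30) - (-209/30) = 206/5.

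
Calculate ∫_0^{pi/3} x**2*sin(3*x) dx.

-4/27 + pi**2/27

Integrate by parts twice (u = x^2, dv = sin(3*x) dx).
An antiderivative is F(x) = -x**2*cos(3*x)/3 + 2*x*sin(3*x)/9 + 2*cos(3*x)/27.
Then F(pi/3) - F(0) = (-2/27 + pi**2/27) - (2/27) = -4/27 + pi**2/27.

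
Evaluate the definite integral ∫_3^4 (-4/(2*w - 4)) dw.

An antiderivative is F(w) = -2*log(2*w - 4).
Then F(4) - F(3) = (-log(16)) - (-log(4)) = -log(4).

-log(4)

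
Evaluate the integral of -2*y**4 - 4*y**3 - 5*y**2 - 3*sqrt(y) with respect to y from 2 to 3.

-2716/15 - 6*sqrt(3) + 4*sqrt(2)

By the power rule, an antiderivative is F(y) = -2*y**5/5 - y**4 - 2*y**(3/2) - 5*y**3/3.
Then F(3) - F(2) = (-1116/5 - 6*sqrt(3)) - (-632/15 - 4*sqrt(2)) = -2716/15 - 6*sqrt(3) + 4*sqrt(2).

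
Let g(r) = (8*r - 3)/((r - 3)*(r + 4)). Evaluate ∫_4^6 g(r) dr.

-10*log(2) + 3*log(3) + 5*log(5)

Factor the denominator: r**2 + r - 12 = (r + 4)(r - 3).
Partial fractions: (8*r - 3)/((r - 3)*(r + 4)) = 5/(r + 4) + 3/(r - 3).
An antiderivative is F(r) = 3*log(r - 3) + 5*log(r + 4).
Then F(6) - F(4) = (3*log(3) + 5*log(2) + 5*log(5)) - (15*log(2)) = -10*log(2) + 3*log(3) + 5*log(5).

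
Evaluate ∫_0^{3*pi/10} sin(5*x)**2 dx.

Use the identity sin^2(5*x) = (1 - cos(10*x))/2.
An antiderivative is F(x) = x/2 - sin(10*x)/20.
Then F(3*pi/10) - F(0) = (3*pi/20) - (0) = 3*pi/20.

3*pi/20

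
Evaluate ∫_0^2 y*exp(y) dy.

1 + exp(2)

Integrate by parts once (u = y, dv = exp(y) dy).
An antiderivative is F(y) = (y - 1)*exp(y).
Then F(2) - F(0) = (exp(2)) - (-1) = 1 + exp(2).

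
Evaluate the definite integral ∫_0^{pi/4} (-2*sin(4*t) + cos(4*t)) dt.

-1

An antiderivative is F(t) = sin(4*t)/4 + cos(4*t)/2.
Then F(pi/4) - F(0) = (-1/2) - (1/2) = -1.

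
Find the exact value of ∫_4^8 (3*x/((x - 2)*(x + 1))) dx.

log(81/5)

Factor the denominator: x**2 - x - 2 = (x + 1)(x - 2).
Partial fractions: 3*x/((x - 2)*(x + 1)) = 1/(x + 1) + 2/(x - 2).
An antiderivative is F(x) = 2*log(x - 2) + log(x + 1).
Then F(8) - F(4) = (2*log(2) + 4*log(3)) - (log(20)) = log(81/5).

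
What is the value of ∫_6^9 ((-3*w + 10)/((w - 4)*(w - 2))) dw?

Factor the denominator: w**2 - 6*w + 8 = (w - 2)(w - 4).
Partial fractions: (-3*w + 10)/((w - 4)*(w - 2)) = -2/(w - 2) - 1/(w - 4).
An antiderivative is F(w) = -log(w - 4) - 2*log(w - 2).
Then F(9) - F(6) = (-2*log(7) - log(5)) - (-log(32)) = -2*log(7) - log(5) + 5*log(2).

-2*log(7) - log(5) + 5*log(2)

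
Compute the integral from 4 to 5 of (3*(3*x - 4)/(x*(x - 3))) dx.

-3*log(2) + 4*log(5)

Factor the denominator: x**2 - 3*x = x(x - 3).
Partial fractions: 3*(3*x - 4)/(x*(x - 3)) = 4/x + 5/(x - 3).
An antiderivative is F(x) = 4*log(x) + 5*log(x - 3).
Then F(5) - F(4) = (5*log(2) + 4*log(5)) - (8*log(2)) = -3*log(2) + 4*log(5).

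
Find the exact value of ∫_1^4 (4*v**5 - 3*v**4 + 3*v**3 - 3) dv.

45969/20

By the power rule, an antiderivative is F(v) = 2*v**6/3 - 3*v**5/5 + 3*v**4/4 - 3*v.
Then F(4) - F(1) = (34444/15) - (-131/60) = 45969/20.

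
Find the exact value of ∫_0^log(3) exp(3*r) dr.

Let u = exp(r), so du = exp(r) dr. When r = 0, u = 1; when r = log(3), u = 3.
The integral becomes ∫ u**2 du from 1 to 3, with antiderivative u**3/3.
Back in r: F(r) = exp(3*r)/3.
Then F(log(3)) - F(0) = (9) - (1/3) = 26/3.

26/3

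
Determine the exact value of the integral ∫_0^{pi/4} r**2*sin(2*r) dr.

-1/4 + pi/8

Integrate by parts twice (u = r^2, dv = sin(2*r) dr).
An antiderivative is F(r) = -r**2*cos(2*r)/2 + r*sin(2*r)/2 + cos(2*r)/4.
Then F(pi/4) - F(0) = (pi/8) - (1/4) = -1/4 + pi/8.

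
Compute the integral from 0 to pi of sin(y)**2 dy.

pi/2

Use the identity sin^2(y) = (1 - cos(2*y))/2.
An antiderivative is F(y) = y/2 - sin(2*y)/4.
Then F(pi) - F(0) = (pi/2) - (0) = pi/2.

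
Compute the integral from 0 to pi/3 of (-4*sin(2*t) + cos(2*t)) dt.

An antiderivative is F(t) = sin(2*t)/2 + 2*cos(2*t).
Then F(pi/3) - F(0) = (-1 + sqrt(3)/4) - (2) = -3 + sqrt(3)/4.

-3 + sqrt(3)/4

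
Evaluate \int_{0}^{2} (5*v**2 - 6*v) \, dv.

By the power rule, an antiderivative is F(v) = 5*v**3/3 - 3*v**2.
Then F(2) - F(0) = (4/3) - (0) = 4/3.

4/3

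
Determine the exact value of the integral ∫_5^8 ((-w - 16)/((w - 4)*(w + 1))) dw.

-11*log(2) + 3*log(3)

Factor the denominator: w**2 - 3*w - 4 = (w + 1)(w - 4).
Partial fractions: (-w - 16)/((w - 4)*(w + 1)) = 3/(w + 1) - 4/(w - 4).
An antiderivative is F(w) = -4*log(w - 4) + 3*log(w + 1).
Then F(8) - F(5) = (-8*log(2) + 6*log(3)) - (3*log(2) + 3*log(3)) = -11*log(2) + 3*log(3).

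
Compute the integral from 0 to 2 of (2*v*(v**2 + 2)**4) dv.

7744/5

Let u = v**2 + 2, so du = 2*v dv. When v = 0, u = 2; when v = 2, u = 6.
The integral becomes ∫ u**4 du from 2 to 6, with antiderivative u**5/5.
Back in v: F(v) = (v**2 + 2)**5/5.
Then F(2) - F(0) = (7776/5) - (32/5) = 7744/5.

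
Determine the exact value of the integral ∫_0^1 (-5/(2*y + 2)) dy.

-5*log(2)/2

An antiderivative is F(y) = -5*log(2*y + 2)/2.
Then F(1) - F(0) = (-log(32)) - (-5*log(2)/2) = -5*log(2)/2.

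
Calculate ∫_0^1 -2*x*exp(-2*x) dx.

Integrate by parts once (u = x, dv = -2*exp(-2*x) dx).
An antiderivative is F(x) = (2*x + 1)*exp(-2*x)/2.
Then F(1) - F(0) = (3*exp(-2)/2) - (1/2) = (3 - exp(2))*exp(-2)/2.

(3 - exp(2))*exp(-2)/2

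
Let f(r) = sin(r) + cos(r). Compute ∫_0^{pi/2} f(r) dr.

An antiderivative is F(r) = sin(r) - cos(r).
Then F(pi/2) - F(0) = (1) - (-1) = 2.

2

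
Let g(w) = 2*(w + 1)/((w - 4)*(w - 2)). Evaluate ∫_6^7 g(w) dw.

-3*log(5) + log(2) + 5*log(3)

Factor the denominator: w**2 - 6*w + 8 = (w - 2)(w - 4).
Partial fractions: 2*(w + 1)/((w - 4)*(w - 2)) = -3/(w - 2) + 5/(w - 4).
An antiderivative is F(w) = 5*log(w - 4) - 3*log(w - 2).
Then F(7) - F(6) = (-3*log(5) + 5*log(3)) - (-log(2)) = -3*log(5) + log(2) + 5*log(3).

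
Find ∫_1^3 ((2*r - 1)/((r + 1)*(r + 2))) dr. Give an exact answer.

Factor the denominator: r**2 + 3*r + 2 = (r + 2)(r + 1).
Partial fractions: (2*r - 1)/((r + 1)*(r + 2)) = 5/(r + 2) - 3/(r + 1).
An antiderivative is F(r) = -3*log(r + 1) + 5*log(r + 2).
Then F(3) - F(1) = (-6*log(2) + 5*log(5)) - (-3*log(2) + 5*log(3)) = -5*log(3) - 3*log(2) + 5*log(5).

-5*log(3) - 3*log(2) + 5*log(5)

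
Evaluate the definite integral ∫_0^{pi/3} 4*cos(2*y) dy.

An antiderivative is F(y) = 2*sin(2*y).
Then F(pi/3) - F(0) = (sqrt(3)) - (0) = sqrt(3).

sqrt(3)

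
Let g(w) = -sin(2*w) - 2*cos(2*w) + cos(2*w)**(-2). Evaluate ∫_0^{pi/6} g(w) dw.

-1/4

An antiderivative is F(w) = -sin(2*w) + cos(2*w)/2 + tan(2*w)/2.
Then F(pi/6) - F(0) = (1/4) - (1/2) = -1/4.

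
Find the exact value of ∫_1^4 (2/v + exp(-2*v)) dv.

An antiderivative is F(v) = 2*log(v) - exp(-2*v)/2.
Then F(4) - F(1) = (-exp(-8)/2 + 4*log(2)) - (-exp(-2)/2) = (-1 + exp(6) + 8*exp(8)*log(2))*exp(-8)/2.

(-1 + exp(6) + 8*exp(8)*log(2))*exp(-8)/2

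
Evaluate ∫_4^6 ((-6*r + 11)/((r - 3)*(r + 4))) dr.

Factor the denominator: r**2 + r - 12 = (r + 4)(r - 3).
Partial fractions: (-6*r + 11)/((r - 3)*(r + 4)) = -5/(r + 4) - 1/(r - 3).
An antiderivative is F(r) = -log(r - 3) - 5*log(r + 4).
Then F(6) - F(4) = (-5*log(5) - 5*log(2) - log(3)) - (-15*log(2)) = -5*log(5) - log(3) + 10*log(2).

-5*log(5) - log(3) + 10*log(2)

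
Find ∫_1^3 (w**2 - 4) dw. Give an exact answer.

2/3

By the power rule, an antiderivative is F(w) = w**3/3 - 4*w.
Then F(3) - F(1) = (-3) - (-11/3) = 2/3.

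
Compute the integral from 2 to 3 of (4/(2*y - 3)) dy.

An antiderivative is F(y) = 2*log(2*y - 3).
Then F(3) - F(2) = (log(9)) - (0) = log(9).

log(9)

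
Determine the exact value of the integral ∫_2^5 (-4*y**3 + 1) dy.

-606

By the power rule, an antiderivative is F(y) = -y**4 + y.
Then F(5) - F(2) = (-620) - (-14) = -606.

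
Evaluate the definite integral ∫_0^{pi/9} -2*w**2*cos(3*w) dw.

-2*pi/81 - sqrt(3)*pi**2/243 + 2*sqrt(3)/27

Integrate by parts twice (u = w^2, dv = -2*cos(3*w) dw).
An antiderivative is F(w) = -2*w**2*sin(3*w)/3 - 4*w*cos(3*w)/9 + 4*sin(3*w)/27.
Then F(pi/9) - F(0) = (-2*pi/81 - sqrt(3)*pi**2/243 + 2*sqrt(3)/27) - (0) = -2*pi/81 - sqrt(3)*pi**2/243 + 2*sqrt(3)/27.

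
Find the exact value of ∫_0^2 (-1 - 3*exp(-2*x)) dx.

-7/2 + 3*exp(-4)/2

An antiderivative is F(x) = -x + 3*exp(-2*x)/2.
Then F(2) - F(0) = (-2 + 3*exp(-4)/2) - (3/2) = -7/2 + 3*exp(-4)/2.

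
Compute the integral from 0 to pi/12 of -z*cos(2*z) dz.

Integrate by parts once (u = z, dv = -cos(2*z) dz).
An antiderivative is F(z) = -z*sin(2*z)/2 - cos(2*z)/4.
Then F(pi/12) - F(0) = (-sqrt(3)/8 - pi/48) - (-1/4) = -sqrt(3)/8 - pi/48 + 1/4.

-sqrt(3)/8 - pi/48 + 1/4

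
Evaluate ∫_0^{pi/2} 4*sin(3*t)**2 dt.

Use the identity sin^2(3*t) = (1 - cos(6*t))/2.
An antiderivative is F(t) = 2*t - sin(6*t)/3.
Then F(pi/2) - F(0) = (pi) - (0) = pi.

pi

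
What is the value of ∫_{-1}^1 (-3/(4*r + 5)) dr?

-3*log(3)/2

An antiderivative is F(r) = -3*log(4*r + 5)/4.
Then F(1) - F(-1) = (-3*log(3)/2) - (0) = -3*log(3)/2.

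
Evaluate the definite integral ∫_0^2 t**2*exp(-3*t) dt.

2/27 - 50*exp(-6)/27

Integrate by parts twice (u = t^2, dv = exp(-3*t) dt).
An antiderivative is F(t) = (-9*t**2 - 6*t - 2)*exp(-3*t)/27.
Then F(2) - F(0) = (-50*exp(-6)/27) - (-2/27) = 2/27 - 50*exp(-6)/27.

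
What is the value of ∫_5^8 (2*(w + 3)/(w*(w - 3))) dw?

Factor the denominator: w**2 - 3*w = w(w - 3).
Partial fractions: 2*(w + 3)/(w*(w - 3)) = -2/w + 4/(w - 3).
An antiderivative is F(w) = -2*log(w) + 4*log(w - 3).
Then F(8) - F(5) = (-6*log(2) + 4*log(5)) - (log(16/25)) = -10*log(2) + 6*log(5).

-10*log(2) + 6*log(5)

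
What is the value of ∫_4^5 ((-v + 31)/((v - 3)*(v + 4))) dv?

Factor the denominator: v**2 + v - 12 = (v + 4)(v - 3).
Partial fractions: (-v + 31)/((v - 3)*(v + 4)) = -5/(v + 4) + 4/(v - 3).
An antiderivative is F(v) = 4*log(v - 3) - 5*log(v + 4).
Then F(5) - F(4) = (-10*log(3) + 4*log(2)) - (-15*log(2)) = -10*log(3) + 19*log(2).

-10*log(3) + 19*log(2)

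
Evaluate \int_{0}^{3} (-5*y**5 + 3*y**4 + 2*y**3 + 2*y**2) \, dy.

By the power rule, an antiderivative is F(y) = -5*y**6/6 + 3*y**5/5 + y**4/2 + 2*y**3/3.
Then F(3) - F(0) = (-2016/5) - (0) = -2016/5.

-2016/5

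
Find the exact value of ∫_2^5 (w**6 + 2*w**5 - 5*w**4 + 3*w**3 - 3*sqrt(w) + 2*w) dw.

By the power rule, an antiderivative is F(w) = w**7/7 + w**6/3 - w**5 + 3*w**4/4 - 2*w**(3/2) + w**2.
Then F(5) - F(2) = (1153975/84 - 10*sqrt(5)) - (496/21 - 4*sqrt(2)) = -10*sqrt(5) + 4*sqrt(2) + 383997/28.

-10*sqrt(5) + 4*sqrt(2) + 383997/28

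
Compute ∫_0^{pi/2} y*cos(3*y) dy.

-pi/6 - 1/9

Integrate by parts once (u = y, dv = cos(3*y) dy).
An antiderivative is F(y) = y*sin(3*y)/3 + cos(3*y)/9.
Then F(pi/2) - F(0) = (-pi/6) - (1/9) = -pi/6 - 1/9.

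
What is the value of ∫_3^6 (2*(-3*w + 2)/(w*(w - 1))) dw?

Factor the denominator: w**2 - w = w(w - 1).
Partial fractions: 2*(-3*w + 2)/(w*(w - 1)) = -4/w - 2/(w - 1).
An antiderivative is F(w) = -4*log(w) - 2*log(w - 1).
Then F(6) - F(3) = (-4*log(3) - 2*log(5) - 4*log(2)) - (-4*log(3) - 2*log(2)) = -log(100).

-log(100)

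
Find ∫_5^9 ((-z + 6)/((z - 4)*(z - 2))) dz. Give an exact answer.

Factor the denominator: z**2 - 6*z + 8 = (z - 2)(z - 4).
Partial fractions: (-z + 6)/((z - 4)*(z - 2)) = -2/(z - 2) + 1/(z - 4).
An antiderivative is F(z) = log(z - 4) - 2*log(z - 2).
Then F(9) - F(5) = (log(5/49)) - (-log(9)) = log(45/49).

log(45/49)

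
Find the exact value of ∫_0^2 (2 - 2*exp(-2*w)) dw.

exp(-4) + 3

An antiderivative is F(w) = 2*w + exp(-2*w).
Then F(2) - F(0) = (exp(-4) + 4) - (1) = exp(-4) + 3.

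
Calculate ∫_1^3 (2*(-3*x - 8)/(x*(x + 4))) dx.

Factor the denominator: x**2 + 4*x = (x + 4)x.
Partial fractions: 2*(-3*x - 8)/(x*(x + 4)) = -2/(x + 4) - 4/x.
An antiderivative is F(x) = -4*log(x) - 2*log(x + 4).
Then F(3) - F(1) = (-4*log(3) - 2*log(7)) - (-log(25)) = -4*log(3) - 2*log(7) + 2*log(5).

-4*log(3) - 2*log(7) + 2*log(5)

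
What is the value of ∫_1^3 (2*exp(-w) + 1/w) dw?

-2*exp(-3) + 2*exp(-1) + log(3)

An antiderivative is F(w) = log(w) - 2*exp(-w).
Then F(3) - F(1) = (-2*exp(-3) + log(3)) - (-2*exp(-1)) = -2*exp(-3) + 2*exp(-1) + log(3).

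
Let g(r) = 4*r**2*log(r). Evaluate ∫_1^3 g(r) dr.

Integrate by parts once (u = ln r, dv = 4*r**2 dr).
An antiderivative is F(r) = 4*r**3*(3*log(r) - 1)/9.
Then F(3) - F(1) = (-12 + 36*log(3)) - (-4/9) = -104/9 + 36*log(3).

-104/9 + 36*log(3)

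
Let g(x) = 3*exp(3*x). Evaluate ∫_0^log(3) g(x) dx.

Let u = exp(x), so du = exp(x) dx. When x = 0, u = 1; when x = log(3), u = 3.
The integral becomes 3·∫ u**2 du from 1 to 3, with antiderivative u**3.
Back in x: F(x) = exp(3*x).
Then F(log(3)) - F(0) = (27) - (1) = 26.

26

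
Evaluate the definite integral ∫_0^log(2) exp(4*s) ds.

15/4

Let u = exp(s), so du = exp(s) ds. When s = 0, u = 1; when s = log(2), u = 2.
The integral becomes ∫ u**3 du from 1 to 2, with antiderivative u**4/4.
Back in s: F(s) = exp(4*s)/4.
Then F(log(2)) - F(0) = (4) - (1/4) = 15/4.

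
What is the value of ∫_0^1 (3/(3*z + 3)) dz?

log(2)

Let u = 3*z + 3, so du = 3 dz. When z = 0, u = 3; when z = 1, u = 6.
The integral becomes ∫ 1/u du from 3 to 6, with antiderivative log(u).
Back in z: F(z) = log(3*z + 3).
Then F(1) - F(0) = (log(6)) - (log(3)) = log(2).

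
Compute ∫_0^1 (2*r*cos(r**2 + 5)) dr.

sin(6) - sin(5)

Let u = r**2 + 5, so du = 2*r dr. When r = 0, u = 5; when r = 1, u = 6.
The integral becomes ∫ cos(u) du from 5 to 6, with antiderivative sin(u).
Back in r: F(r) = sin(r**2 + 5).
Then F(1) - F(0) = (sin(6)) - (sin(5)) = sin(6) - sin(5).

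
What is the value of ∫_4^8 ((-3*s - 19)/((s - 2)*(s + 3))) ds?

-5*log(3) - 2*log(7) + 2*log(11)

Factor the denominator: s**2 + s - 6 = (s + 3)(s - 2).
Partial fractions: (-3*s - 19)/((s - 2)*(s + 3)) = 2/(s + 3) - 5/(s - 2).
An antiderivative is F(s) = -5*log(s - 2) + 2*log(s + 3).
Then F(8) - F(4) = (-5*log(3) - 5*log(2) + 2*log(11)) - (log(49/32)) = -5*log(3) - 2*log(7) + 2*log(11).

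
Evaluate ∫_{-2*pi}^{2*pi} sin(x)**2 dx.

Use the identity sin^2(x) = (1 - cos(2*x))/2.
An antiderivative is F(x) = x/2 - sin(2*x)/4.
Then F(2*pi) - F(-2*pi) = (pi) - (-pi) = 2*pi.

2*pi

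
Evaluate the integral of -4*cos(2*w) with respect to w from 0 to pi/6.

-sqrt(3)

An antiderivative is F(w) = -2*sin(2*w).
Then F(pi/6) - F(0) = (-sqrt(3)) - (0) = -sqrt(3).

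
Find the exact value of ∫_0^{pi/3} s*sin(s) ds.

Integrate by parts once (u = s, dv = sin(s) ds).
An antiderivative is F(s) = -s*cos(s) + sin(s).
Then F(pi/3) - F(0) = (-pi/6 + sqrt(3)/2) - (0) = -pi/6 + sqrt(3)/2.

-pi/6 + sqrt(3)/2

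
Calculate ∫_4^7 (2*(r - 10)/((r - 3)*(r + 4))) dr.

Factor the denominator: r**2 + r - 12 = (r + 4)(r - 3).
Partial fractions: 2*(r - 10)/((r - 3)*(r + 4)) = 4/(r + 4) - 2/(r - 3).
An antiderivative is F(r) = -2*log(r - 3) + 4*log(r + 4).
Then F(7) - F(4) = (-4*log(2) + 4*log(11)) - (12*log(2)) = -16*log(2) + 4*log(11).

-16*log(2) + 4*log(11)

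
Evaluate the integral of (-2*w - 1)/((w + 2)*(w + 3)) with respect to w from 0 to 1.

-13*log(2) + 8*log(3)

Factor the denominator: w**2 + 5*w + 6 = (w + 3)(w + 2).
Partial fractions: (-2*w - 1)/((w + 2)*(w + 3)) = -5/(w + 3) + 3/(w + 2).
An antiderivative is F(w) = 3*log(w + 2) - 5*log(w + 3).
Then F(1) - F(0) = (-10*log(2) + 3*log(3)) - (-5*log(3) + 3*log(2)) = -13*log(2) + 8*log(3).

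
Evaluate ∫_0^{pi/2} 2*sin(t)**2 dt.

Use the identity sin^2(t) = (1 - cos(2*t))/2.
An antiderivative is F(t) = t - sin(2*t)/2.
Then F(pi/2) - F(0) = (pi/2) - (0) = pi/2.

pi/2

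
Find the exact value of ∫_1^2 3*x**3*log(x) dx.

Integrate by parts once (u = ln x, dv = 3*x**3 dx).
An antiderivative is F(x) = 3*x**4*(4*log(x) - 1)/16.
Then F(2) - F(1) = (-3 + 12*log(2)) - (-3/16) = -45/16 + 12*log(2).

-45/16 + 12*log(2)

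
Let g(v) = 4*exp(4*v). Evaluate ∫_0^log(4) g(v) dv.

Let u = exp(v), so du = exp(v) dv. When v = 0, u = 1; when v = log(4), u = 4.
The integral becomes 4·∫ u**3 du from 1 to 4, with antiderivative u**4.
Back in v: F(v) = exp(4*v).
Then F(log(4)) - F(0) = (256) - (1) = 255.

255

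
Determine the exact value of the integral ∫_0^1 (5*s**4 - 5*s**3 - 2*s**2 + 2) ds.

13/12

By the power rule, an antiderivative is F(s) = s**5 - 5*s**4/4 - 2*s**3/3 + 2*s.
Then F(1) - F(0) = (13/12) - (0) = 13/12.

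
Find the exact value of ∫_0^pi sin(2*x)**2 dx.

Use the identity sin^2(2*x) = (1 - cos(4*x))/2.
An antiderivative is F(x) = x/2 - sin(4*x)/8.
Then F(pi) - F(0) = (pi/2) - (0) = pi/2.

pi/2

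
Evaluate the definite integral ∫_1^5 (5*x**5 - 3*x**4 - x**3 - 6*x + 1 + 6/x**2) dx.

54632/5

By the power rule, an antiderivative is F(x) = 5*x**6/6 - 3*x**5/5 - x**4/4 - 3*x**2 + x - 6/x.
Then F(5) - F(1) = (655103/60) - (-481/60) = 54632/5.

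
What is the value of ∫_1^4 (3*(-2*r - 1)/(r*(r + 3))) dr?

-5*log(7) + 8*log(2)

Factor the denominator: r**2 + 3*r = (r + 3)r.
Partial fractions: 3*(-2*r - 1)/(r*(r + 3)) = -5/(r + 3) - 1/r.
An antiderivative is F(r) = -log(r) - 5*log(r + 3).
Then F(4) - F(1) = (-5*log(7) - 2*log(2)) - (-10*log(2)) = -5*log(7) + 8*log(2).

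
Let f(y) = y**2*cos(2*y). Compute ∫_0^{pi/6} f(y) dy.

-sqrt(3)/8 + sqrt(3)*pi**2/144 + pi/24

Integrate by parts twice (u = y^2, dv = cos(2*y) dy).
An antiderivative is F(y) = y**2*sin(2*y)/2 + y*cos(2*y)/2 - sin(2*y)/4.
Then F(pi/6) - F(0) = (-sqrt(3)/8 + sqrt(3)*pi**2/144 + pi/24) - (0) = -sqrt(3)/8 + sqrt(3)*pi**2/144 + pi/24.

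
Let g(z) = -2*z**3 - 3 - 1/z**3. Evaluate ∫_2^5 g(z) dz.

-62721/200

By the power rule, an antiderivative is F(z) = -z**4/2 - 3*z + 1/(2*z**2).
Then F(5) - F(2) = (-8187/25) - (-111/8) = -62721/200.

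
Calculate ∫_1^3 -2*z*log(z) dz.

Integrate by parts once (u = ln z, dv = -2*z dz).
An antiderivative is F(z) = -z**2*(2*log(z) - 1)/2.
Then F(3) - F(1) = (9/2 - 9*log(3)) - (1/2) = 4 - 9*log(3).

4 - 9*log(3)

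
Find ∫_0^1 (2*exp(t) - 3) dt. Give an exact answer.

-5 + 2*E

An antiderivative is F(t) = -3*t + 2*exp(t).
Then F(1) - F(0) = (-3 + 2*E) - (2) = -5 + 2*E.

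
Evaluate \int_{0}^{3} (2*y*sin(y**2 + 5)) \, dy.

Let u = y**2 + 5, so du = 2*y dy. When y = 0, u = 5; when y = 3, u = 14.
The integral becomes ∫ sin(u) du from 5 to 14, with antiderivative -cos(u).
Back in y: F(y) = -cos(y**2 + 5).
Then F(3) - F(0) = (-cos(14)) - (-cos(5)) = -cos(14) + cos(5).

-cos(14) + cos(5)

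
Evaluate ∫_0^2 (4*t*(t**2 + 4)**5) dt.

Let u = t**2 + 4, so du = 2*t dt. When t = 0, u = 4; when t = 2, u = 8.
The integral becomes 2·∫ u**5 du from 4 to 8, with antiderivative u**6/3.
Back in t: F(t) = (t**2 + 4)**6/3.
Then F(2) - F(0) = (262144/3) - (4096/3) = 86016.

86016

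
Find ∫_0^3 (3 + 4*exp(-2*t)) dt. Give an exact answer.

11 - 2*exp(-6)

An antiderivative is F(t) = 3*t - 2*exp(-2*t).
Then F(3) - F(0) = (9 - 2*exp(-6)) - (-2) = 11 - 2*exp(-6).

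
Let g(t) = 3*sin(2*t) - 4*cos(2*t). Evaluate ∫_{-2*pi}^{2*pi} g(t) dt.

0

An antiderivative is F(t) = -2*sin(2*t) - 3*cos(2*t)/2.
Then F(2*pi) - F(-2*pi) = (-3/2) - (-3/2) = 0.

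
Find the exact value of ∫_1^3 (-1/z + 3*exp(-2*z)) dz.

An antiderivative is F(z) = -log(z) - 3*exp(-2*z)/2.
Then F(3) - F(1) = (-log(3) - 3*exp(-6)/2) - (-3*exp(-2)/2) = -log(3) - 3*exp(-6)/2 + 3*exp(-2)/2.

-log(3) - 3*exp(-6)/2 + 3*exp(-2)/2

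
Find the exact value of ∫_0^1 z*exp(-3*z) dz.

Integrate by parts once (u = z, dv = exp(-3*z) dz).
An antiderivative is F(z) = (-3*z - 1)*exp(-3*z)/9.
Then F(1) - F(0) = (-4*exp(-3)/9) - (-1/9) = (-4 + exp(3))*exp(-3)/9.

(-4 + exp(3))*exp(-3)/9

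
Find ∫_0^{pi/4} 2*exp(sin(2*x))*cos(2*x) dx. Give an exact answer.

Let u = sin(2*x), so du = 2*cos(2*x) dx. When x = 0, u = 0; when x = pi/4, u = 1.
The integral becomes ∫ exp(u) du from 0 to 1, with antiderivative exp(u).
Back in x: F(x) = exp(sin(2*x)).
Then F(pi/4) - F(0) = (E) - (1) = -1 + E.

-1 + E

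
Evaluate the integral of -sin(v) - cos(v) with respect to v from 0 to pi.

An antiderivative is F(v) = -sin(v) + cos(v).
Then F(pi) - F(0) = (-1) - (1) = -2.

-2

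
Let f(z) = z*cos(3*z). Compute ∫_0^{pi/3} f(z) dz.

-2/9

Integrate by parts once (u = z, dv = cos(3*z) dz).
An antiderivative is F(z) = z*sin(3*z)/3 + cos(3*z)/9.
Then F(pi/3) - F(0) = (-1/9) - (1/9) = -2/9.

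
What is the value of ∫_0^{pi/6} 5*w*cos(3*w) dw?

Integrate by parts once (u = w, dv = 5*cos(3*w) dw).
An antiderivative is F(w) = 5*w*sin(3*w)/3 + 5*cos(3*w)/9.
Then F(pi/6) - F(0) = (5*pi/18) - (5/9) = -5/9 + 5*pi/18.

-5/9 + 5*pi/18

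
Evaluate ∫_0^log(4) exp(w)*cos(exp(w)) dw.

Let u = exp(w), so du = exp(w) dw. When w = 0, u = 1; when w = log(4), u = 4.
The integral becomes ∫ cos(u) du from 1 to 4, with antiderivative sin(u).
Back in w: F(w) = sin(exp(w)).
Then F(log(4)) - F(0) = (sin(4)) - (sin(1)) = -sin(1) + sin(4).

-sin(1) + sin(4)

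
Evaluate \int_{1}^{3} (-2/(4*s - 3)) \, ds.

An antiderivative is F(s) = -log(4*s - 3)/2.
Then F(3) - F(1) = (-log(3)) - (0) = -log(3).

-log(3)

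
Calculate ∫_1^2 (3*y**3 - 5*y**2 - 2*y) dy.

-41/12

By the power rule, an antiderivative is F(y) = 3*y**4/4 - 5*y**3/3 - y**2.
Then F(2) - F(1) = (-16/3) - (-23/12) = -41/12.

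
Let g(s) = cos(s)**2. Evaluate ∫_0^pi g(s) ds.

Use the identity cos^2(s) = (1 + cos(2*s))/2.
An antiderivative is F(s) = s/2 + sin(2*s)/4.
Then F(pi) - F(0) = (pi/2) - (0) = pi/2.

pi/2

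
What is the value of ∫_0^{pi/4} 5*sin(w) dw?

5 - 5*sqrt(2)/2

An antiderivative is F(w) = -5*cos(w).
Then F(pi/4) - F(0) = (-5*sqrt(2)/2) - (-5) = 5 - 5*sqrt(2)/2.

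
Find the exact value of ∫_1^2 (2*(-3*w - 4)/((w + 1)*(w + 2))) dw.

log(9/64)

Factor the denominator: w**2 + 3*w + 2 = (w + 2)(w + 1).
Partial fractions: 2*(-3*w - 4)/((w + 1)*(w + 2)) = -4/(w + 2) - 2/(w + 1).
An antiderivative is F(w) = -2*log(w + 1) - 4*log(w + 2).
Then F(2) - F(1) = (-8*log(2) - 2*log(3)) - (-4*log(3) - 2*log(2)) = log(9/64).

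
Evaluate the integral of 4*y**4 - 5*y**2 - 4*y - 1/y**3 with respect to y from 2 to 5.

By the power rule, an antiderivative is F(y) = 4*y**5/5 - 5*y**3/3 - 2*y**2 + 1/(2*y**2).
Then F(5) - F(2) = (336253/150) - (527/120) = 447459/200.

447459/200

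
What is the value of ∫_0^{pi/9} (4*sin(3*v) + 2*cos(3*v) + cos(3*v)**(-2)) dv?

An antiderivative is F(v) = 2*sin(3*v)/3 - 4*cos(3*v)/3 + tan(3*v)/3.
Then F(pi/9) - F(0) = (-2/3 + 2*sqrt(3)/3) - (-4/3) = 2/3 + 2*sqrt(3)/3.

2/3 + 2*sqrt(3)/3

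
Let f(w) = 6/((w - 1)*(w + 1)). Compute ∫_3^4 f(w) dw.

Factor the denominator: w**2 - 1 = (w + 1)(w - 1).
Partial fractions: 6/((w - 1)*(w + 1)) = -3/(w + 1) + 3/(w - 1).
An antiderivative is F(w) = 3*log(w - 1) - 3*log(w + 1).
Then F(4) - F(3) = (-3*log(5) + 3*log(3)) - (-log(8)) = -3*log(5) + 3*log(2) + 3*log(3).

-3*log(5) + 3*log(2) + 3*log(3)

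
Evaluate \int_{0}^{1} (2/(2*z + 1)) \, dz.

An antiderivative is F(z) = log(2*z + 1).
Then F(1) - F(0) = (log(3)) - (0) = log(3).

log(3)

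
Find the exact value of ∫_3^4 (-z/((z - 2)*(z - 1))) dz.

log(3/8)

Factor the denominator: z**2 - 3*z + 2 = (z - 1)(z - 2).
Partial fractions: -z/((z - 2)*(z - 1)) = 1/(z - 1) - 2/(z - 2).
An antiderivative is F(z) = -2*log(z - 2) + log(z - 1).
Then F(4) - F(3) = (log(3/4)) - (log(2)) = log(3/8).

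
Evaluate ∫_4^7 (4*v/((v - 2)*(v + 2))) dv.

-4*log(2) + 2*log(3) + 2*log(5)

Factor the denominator: v**2 - 4 = (v + 2)(v - 2).
Partial fractions: 4*v/((v - 2)*(v + 2)) = 2/(v + 2) + 2/(v - 2).
An antiderivative is F(v) = 2*log(v - 2) + 2*log(v + 2).
Then F(7) - F(4) = (2*log(5) + 4*log(3)) - (2*log(3) + 4*log(2)) = -4*log(2) + 2*log(3) + 2*log(5).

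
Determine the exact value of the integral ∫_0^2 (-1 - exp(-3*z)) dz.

An antiderivative is F(z) = -z + exp(-3*z)/3.
Then F(2) - F(0) = (-2 + exp(-6)/3) - (1/3) = -7/3 + exp(-6)/3.

-7/3 + exp(-6)/3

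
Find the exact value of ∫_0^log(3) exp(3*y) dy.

Let u = exp(y), so du = exp(y) dy. When y = 0, u = 1; when y = log(3), u = 3.
The integral becomes ∫ u**2 du from 1 to 3, with antiderivative u**3/3.
Back in y: F(y) = exp(3*y)/3.
Then F(log(3)) - F(0) = (9) - (1/3) = 26/3.

26/3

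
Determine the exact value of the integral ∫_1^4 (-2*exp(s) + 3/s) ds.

An antiderivative is F(s) = -2*exp(s) + 3*log(s).
Then F(4) - F(1) = (-2*exp(4) + log(64)) - (-2*exp(1)) = -2*exp(4) + 6*log(2) + 2*exp(1).

-2*exp(4) + 6*log(2) + 2*exp(1)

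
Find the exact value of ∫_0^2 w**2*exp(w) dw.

Integrate by parts twice (u = w^2, dv = exp(w) dw).
An antiderivative is F(w) = (w**2 - 2*w + 2)*exp(w).
Then F(2) - F(0) = (2*exp(2)) - (2) = -2 + 2*exp(2).

-2 + 2*exp(2)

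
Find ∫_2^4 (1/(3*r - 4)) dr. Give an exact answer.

2*log(2)/3

An antiderivative is F(r) = log(3*r - 4)/3.
Then F(4) - F(2) = (log(2)) - (log(2)/3) = 2*log(2)/3.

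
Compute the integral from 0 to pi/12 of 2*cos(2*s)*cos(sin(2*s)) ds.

Let u = sin(2*s), so du = 2*cos(2*s) ds. When s = 0, u = 0; when s = pi/12, u = 1/2.
The integral becomes ∫ cos(u) du from 0 to 1/2, with antiderivative sin(u).
Back in s: F(s) = sin(sin(2*s)).
Then F(pi/12) - F(0) = (sin(1/2)) - (0) = sin(1/2).

sin(1/2)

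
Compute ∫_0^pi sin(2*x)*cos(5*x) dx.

Use the identity sin(2*x)cos(5*x) = [sin(7*x) + sin(-3*x)]/2.
An antiderivative is F(x) = cos(3*x)/6 - cos(7*x)/14.
Then F(pi) - F(0) = (-2/21) - (2/21) = -4/21.

-4/21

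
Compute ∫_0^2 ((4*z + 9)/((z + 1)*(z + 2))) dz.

Factor the denominator: z**2 + 3*z + 2 = (z + 2)(z + 1).
Partial fractions: (4*z + 9)/((z + 1)*(z + 2)) = -1/(z + 2) + 5/(z + 1).
An antiderivative is F(z) = 5*log(z + 1) - log(z + 2).
Then F(2) - F(0) = (-2*log(2) + 5*log(3)) - (-log(2)) = -log(2) + 5*log(3).

-log(2) + 5*log(3)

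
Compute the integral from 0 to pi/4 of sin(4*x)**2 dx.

pi/8

Use the identity sin^2(4*x) = (1 - cos(8*x))/2.
An antiderivative is F(x) = x/2 - sin(8*x)/16.
Then F(pi/4) - F(0) = (pi/8) - (0) = pi/8.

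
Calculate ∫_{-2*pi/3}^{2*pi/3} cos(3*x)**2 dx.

2*pi/3

Use the identity cos^2(3*x) = (1 + cos(6*x))/2.
An antiderivative is F(x) = x/2 + sin(6*x)/12.
Then F(2*pi/3) - F(-2*pi/3) = (pi/3) - (-pi/3) = 2*pi/3.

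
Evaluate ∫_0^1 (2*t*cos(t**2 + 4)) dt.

sin(5) - sin(4)

Let u = t**2 + 4, so du = 2*t dt. When t = 0, u = 4; when t = 1, u = 5.
The integral becomes ∫ cos(u) du from 4 to 5, with antiderivative sin(u).
Back in t: F(t) = sin(t**2 + 4).
Then F(1) - F(0) = (sin(5)) - (sin(4)) = sin(5) - sin(4).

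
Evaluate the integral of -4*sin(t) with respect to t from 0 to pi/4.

-4 + 2*sqrt(2)

An antiderivative is F(t) = 4*cos(t).
Then F(pi/4) - F(0) = (2*sqrt(2)) - (4) = -4 + 2*sqrt(2).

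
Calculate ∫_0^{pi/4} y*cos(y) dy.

Integrate by parts once (u = y, dv = cos(y) dy).
An antiderivative is F(y) = y*sin(y) + cos(y).
Then F(pi/4) - F(0) = (sqrt(2)*(pi + 4)/8) - (1) = -1 + sqrt(2)*pi/8 + sqrt(2)/2.

-1 + sqrt(2)*pi/8 + sqrt(2)/2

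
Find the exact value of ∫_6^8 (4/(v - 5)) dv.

log(81)

An antiderivative is F(v) = 4*log(v - 5).
Then F(8) - F(6) = (log(81)) - (0) = log(81).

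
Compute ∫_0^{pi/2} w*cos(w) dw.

Integrate by parts once (u = w, dv = cos(w) dw).
An antiderivative is F(w) = w*sin(w) + cos(w).
Then F(pi/2) - F(0) = (pi/2) - (1) = -1 + pi/2.

-1 + pi/2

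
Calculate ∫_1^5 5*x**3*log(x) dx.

Integrate by parts once (u = ln x, dv = 5*x**3 dx).
An antiderivative is F(x) = 5*x**4*(4*log(x) - 1)/16.
Then F(5) - F(1) = (-3125/16 + 3125*log(5)/4) - (-5/16) = -195 + 3125*log(5)/4.

-195 + 3125*log(5)/4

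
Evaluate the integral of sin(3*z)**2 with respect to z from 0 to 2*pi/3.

Use the identity sin^2(3*z) = (1 - cos(6*z))/2.
An antiderivative is F(z) = z/2 - sin(6*z)/12.
Then F(2*pi/3) - F(0) = (pi/3) - (0) = pi/3.

pi/3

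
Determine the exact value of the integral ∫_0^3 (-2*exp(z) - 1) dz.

-2*exp(3) - 1

An antiderivative is F(z) = -z - 2*exp(z).
Then F(3) - F(0) = (-2*exp(3) - 3) - (-2) = -2*exp(3) - 1.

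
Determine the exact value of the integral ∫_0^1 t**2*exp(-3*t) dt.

2/27 - 17*exp(-3)/27

Integrate by parts twice (u = t^2, dv = exp(-3*t) dt).
An antiderivative is F(t) = (-9*t**2 - 6*t - 2)*exp(-3*t)/27.
Then F(1) - F(0) = (-17*exp(-3)/27) - (-2/27) = 2/27 - 17*exp(-3)/27.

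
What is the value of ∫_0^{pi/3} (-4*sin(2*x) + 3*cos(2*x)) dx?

An antiderivative is F(x) = 3*sin(2*x)/2 + 2*cos(2*x).
Then F(pi/3) - F(0) = (-1 + 3*sqrt(3)/4) - (2) = -3 + 3*sqrt(3)/4.

-3 + 3*sqrt(3)/4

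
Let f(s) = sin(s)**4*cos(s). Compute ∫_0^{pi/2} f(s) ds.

1/5

Let u = sin(s), so du = cos(s) ds. When s = 0, u = 0; when s = pi/2, u = 1.
The integral becomes ∫ u**4 du from 0 to 1, with antiderivative u**5/5.
Back in s: F(s) = sin(s)**5/5.
Then F(pi/2) - F(0) = (1/5) - (0) = 1/5.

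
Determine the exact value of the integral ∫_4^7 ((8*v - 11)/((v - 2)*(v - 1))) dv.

-2*log(2) + 5*log(5)

Factor the denominator: v**2 - 3*v + 2 = (v - 1)(v - 2).
Partial fractions: (8*v - 11)/((v - 2)*(v - 1)) = 3/(v - 1) + 5/(v - 2).
An antiderivative is F(v) = 5*log(v - 2) + 3*log(v - 1).
Then F(7) - F(4) = (3*log(2) + 3*log(3) + 5*log(5)) - (3*log(3) + 5*log(2)) = -2*log(2) + 5*log(5).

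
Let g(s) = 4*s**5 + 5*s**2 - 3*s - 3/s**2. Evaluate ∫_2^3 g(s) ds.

By the power rule, an antiderivative is F(s) = 2*s**6/3 + 5*s**3/3 - 3*s**2/2 + 3/s.
Then F(3) - F(2) = (1037/2) - (103/2) = 467.

467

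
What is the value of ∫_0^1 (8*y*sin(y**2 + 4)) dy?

4*cos(4) - 4*cos(5)

Let u = y**2 + 4, so du = 2*y dy. When y = 0, u = 4; when y = 1, u = 5.
The integral becomes 4·∫ sin(u) du from 4 to 5, with antiderivative -4*cos(u).
Back in y: F(y) = -4*cos(y**2 + 4).
Then F(1) - F(0) = (-4*cos(5)) - (-4*cos(4)) = 4*cos(4) - 4*cos(5).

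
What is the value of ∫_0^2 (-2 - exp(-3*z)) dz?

An antiderivative is F(z) = -2*z + exp(-3*z)/3.
Then F(2) - F(0) = (-4 + exp(-6)/3) - (1/3) = -13/3 + exp(-6)/3.

-13/3 + exp(-6)/3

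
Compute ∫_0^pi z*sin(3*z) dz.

pi/3

Integrate by parts once (u = z, dv = sin(3*z) dz).
An antiderivative is F(z) = -z*cos(3*z)/3 + sin(3*z)/9.
Then F(pi) - F(0) = (pi/3) - (0) = pi/3.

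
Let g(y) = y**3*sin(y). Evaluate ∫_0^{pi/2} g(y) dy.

Integrate by parts 3 times (u = y^3, dv = sin(y) dy).
An antiderivative is F(y) = -y**3*cos(y) + 3*y**2*sin(y) + 6*y*cos(y) - 6*sin(y).
Then F(pi/2) - F(0) = (-6 + 3*pi**2/4) - (0) = -6 + 3*pi**2/4.

-6 + 3*pi**2/4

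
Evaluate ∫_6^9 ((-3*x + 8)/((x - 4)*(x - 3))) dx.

-4*log(5) + 5*log(2)

Factor the denominator: x**2 - 7*x + 12 = (x - 3)(x - 4).
Partial fractions: (-3*x + 8)/((x - 4)*(x - 3)) = 1/(x - 3) - 4/(x - 4).
An antiderivative is F(x) = -4*log(x - 4) + log(x - 3).
Then F(9) - F(6) = (-4*log(5) + log(2) + log(3)) - (log(3/16)) = -4*log(5) + 5*log(2).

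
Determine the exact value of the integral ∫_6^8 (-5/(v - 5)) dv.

An antiderivative is F(v) = -5*log(v - 5).
Then F(8) - F(6) = (-5*log(3)) - (0) = -5*log(3).

-5*log(3)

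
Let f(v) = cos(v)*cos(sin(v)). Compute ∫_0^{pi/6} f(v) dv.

sin(1/2)

Let u = sin(v), so du = cos(v) dv. When v = 0, u = 0; when v = pi/6, u = 1/2.
The integral becomes ∫ cos(u) du from 0 to 1/2, with antiderivative sin(u).
Back in v: F(v) = sin(sin(v)).
Then F(pi/6) - F(0) = (sin(1/2)) - (0) = sin(1/2).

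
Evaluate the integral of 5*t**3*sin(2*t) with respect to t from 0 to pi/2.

Integrate by parts 3 times (u = t^3, dv = 5*sin(2*t) dt).
An antiderivative is F(t) = -5*t**3*cos(2*t)/2 + 15*t**2*sin(2*t)/4 + 15*t*cos(2*t)/4 - 15*sin(2*t)/8.
Then F(pi/2) - F(0) = (5*pi*(-6 + pi**2)/16) - (0) = 5*pi*(-6 + pi**2)/16.

5*pi*(-6 + pi**2)/16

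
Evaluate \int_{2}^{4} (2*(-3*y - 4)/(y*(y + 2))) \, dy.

-log(36)

Factor the denominator: y**2 + 2*y = (y + 2)y.
Partial fractions: 2*(-3*y - 4)/(y*(y + 2)) = -2/(y + 2) - 4/y.
An antiderivative is F(y) = -4*log(y) - 2*log(y + 2).
Then F(4) - F(2) = (-10*log(2) - 2*log(3)) - (-8*log(2)) = -log(36).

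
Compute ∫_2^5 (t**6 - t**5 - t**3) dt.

235107/28

By the power rule, an antiderivative is F(t) = t**7/7 - t**6/6 - t**4/4.
Then F(5) - F(2) = (705625/84) - (76/21) = 235107/28.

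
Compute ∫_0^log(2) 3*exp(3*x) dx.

7

Let u = exp(x), so du = exp(x) dx. When x = 0, u = 1; when x = log(2), u = 2.
The integral becomes 3·∫ u**2 du from 1 to 2, with antiderivative u**3.
Back in x: F(x) = exp(3*x).
Then F(log(2)) - F(0) = (8) - (1) = 7.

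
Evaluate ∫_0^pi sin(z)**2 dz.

pi/2

Use the identity sin^2(z) = (1 - cos(2*z))/2.
An antiderivative is F(z) = z/2 - sin(2*z)/4.
Then F(pi) - F(0) = (pi/2) - (0) = pi/2.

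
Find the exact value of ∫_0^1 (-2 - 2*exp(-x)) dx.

-4 + 2*exp(-1)

An antiderivative is F(x) = -2*x + 2*exp(-x).
Then F(1) - F(0) = (-2 + 2*exp(-1)) - (2) = -4 + 2*exp(-1).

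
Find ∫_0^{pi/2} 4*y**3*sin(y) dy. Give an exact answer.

-24 + 3*pi**2

Integrate by parts 3 times (u = y^3, dv = 4*sin(y) dy).
An antiderivative is F(y) = -4*y**3*cos(y) + 12*y**2*sin(y) + 24*y*cos(y) - 24*sin(y).
Then F(pi/2) - F(0) = (-24 + 3*pi**2) - (0) = -24 + 3*pi**2.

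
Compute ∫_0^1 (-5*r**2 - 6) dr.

-23/3

By the power rule, an antiderivative is F(r) = -5*r**3/3 - 6*r.
Then F(1) - F(0) = (-23/3) - (0) = -23/3.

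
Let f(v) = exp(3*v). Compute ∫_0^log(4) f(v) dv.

Let u = exp(v), so du = exp(v) dv. When v = 0, u = 1; when v = log(4), u = 4.
The integral becomes ∫ u**2 du from 1 to 4, with antiderivative u**3/3.
Back in v: F(v) = exp(3*v)/3.
Then F(log(4)) - F(0) = (64/3) - (1/3) = 21.

21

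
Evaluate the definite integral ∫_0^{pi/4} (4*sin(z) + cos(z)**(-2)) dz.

An antiderivative is F(z) = -4*cos(z) + tan(z).
Then F(pi/4) - F(0) = (1 - 2*sqrt(2)) - (-4) = 5 - 2*sqrt(2).

5 - 2*sqrt(2)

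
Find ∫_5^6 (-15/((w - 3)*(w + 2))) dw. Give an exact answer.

-3*log(7) - 3*log(3) + 12*log(2)

Factor the denominator: w**2 - w - 6 = (w + 2)(w - 3).
Partial fractions: -15/((w - 3)*(w + 2)) = 3/(w + 2) - 3/(w - 3).
An antiderivative is F(w) = -3*log(w - 3) + 3*log(w + 2).
Then F(6) - F(5) = (-3*log(3) + 9*log(2)) - (-3*log(2) + 3*log(7)) = -3*log(7) - 3*log(3) + 12*log(2).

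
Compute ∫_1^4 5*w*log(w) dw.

-75/4 + 80*log(2)

Integrate by parts once (u = ln w, dv = 5*w dw).
An antiderivative is F(w) = 5*w**2*(2*log(w) - 1)/4.
Then F(4) - F(1) = (-20 + 80*log(2)) - (-5/4) = -75/4 + 80*log(2).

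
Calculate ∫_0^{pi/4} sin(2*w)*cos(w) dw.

Use the identity sin(2*w)cos(w) = [sin(3*w) + sin(w)]/2.
An antiderivative is F(w) = -cos(w)/2 - cos(3*w)/6.
Then F(pi/4) - F(0) = (-sqrt(2)/6) - (-2/3) = 2/3 - sqrt(2)/6.

2/3 - sqrt(2)/6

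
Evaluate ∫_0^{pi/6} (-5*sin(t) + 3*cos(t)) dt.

-7/2 + 5*sqrt(3)/2

An antiderivative is F(t) = 3*sin(t) + 5*cos(t).
Then F(pi/6) - F(0) = (3/2 + 5*sqrt(3)/2) - (5) = -7/2 + 5*sqrt(3)/2.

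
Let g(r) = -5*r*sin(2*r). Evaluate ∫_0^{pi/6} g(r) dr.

Integrate by parts once (u = r, dv = -5*sin(2*r) dr).
An antiderivative is F(r) = 5*r*cos(2*r)/2 - 5*sin(2*r)/4.
Then F(pi/6) - F(0) = (-5*sqrt(3)/8 + 5*pi/24) - (0) = -5*sqrt(3)/8 + 5*pi/24.

-5*sqrt(3)/8 + 5*pi/24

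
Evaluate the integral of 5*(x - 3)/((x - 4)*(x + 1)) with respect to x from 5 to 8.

Factor the denominator: x**2 - 3*x - 4 = (x + 1)(x - 4).
Partial fractions: 5*(x - 3)/((x - 4)*(x + 1)) = 4/(x + 1) + 1/(x - 4).
An antiderivative is F(x) = log(x - 4) + 4*log(x + 1).
Then F(8) - F(5) = (2*log(2) + 8*log(3)) - (4*log(2) + 4*log(3)) = log(81/4).

log(81/4)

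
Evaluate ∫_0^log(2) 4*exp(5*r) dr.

Let u = exp(r), so du = exp(r) dr. When r = 0, u = 1; when r = log(2), u = 2.
The integral becomes 4·∫ u**4 du from 1 to 2, with antiderivative 4*u**5/5.
Back in r: F(r) = 4*exp(5*r)/5.
Then F(log(2)) - F(0) = (128/5) - (4/5) = 124/5.

124/5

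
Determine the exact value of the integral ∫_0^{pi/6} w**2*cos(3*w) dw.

Integrate by parts twice (u = w^2, dv = cos(3*w) dw).
An antiderivative is F(w) = w**2*sin(3*w)/3 + 2*w*cos(3*w)/9 - 2*sin(3*w)/27.
Then F(pi/6) - F(0) = (-2/27 + pi**2/108) - (0) = -2/27 + pi**2/108.

-2/27 + pi**2/108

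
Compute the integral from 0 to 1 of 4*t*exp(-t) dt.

Integrate by parts once (u = t, dv = 4*exp(-t) dt).
An antiderivative is F(t) = (-4*t - 4)*exp(-t).
Then F(1) - F(0) = (-8*exp(-1)) - (-4) = 4 - 8*exp(-1).

4 - 8*exp(-1)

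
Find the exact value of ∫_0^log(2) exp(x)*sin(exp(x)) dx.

-cos(2) + cos(1)

Let u = exp(x), so du = exp(x) dx. When x = 0, u = 1; when x = log(2), u = 2.
The integral becomes ∫ sin(u) du from 1 to 2, with antiderivative -cos(u).
Back in x: F(x) = -cos(exp(x)).
Then F(log(2)) - F(0) = (-cos(2)) - (-cos(1)) = -cos(2) + cos(1).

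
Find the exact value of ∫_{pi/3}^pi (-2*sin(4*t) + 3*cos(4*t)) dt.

3*sqrt(3)/8 + 3/4

An antiderivative is F(t) = 3*sin(4*t)/4 + cos(4*t)/2.
Then F(pi) - F(pi/3) = (1/2) - (-3*sqrt(3)/8 - 1/4) = 3*sqrt(3)/8 + 3/4.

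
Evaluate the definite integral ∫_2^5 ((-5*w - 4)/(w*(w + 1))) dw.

Factor the denominator: w**2 + w = (w + 1)w.
Partial fractions: (-5*w - 4)/(w*(w + 1)) = -1/(w + 1) - 4/w.
An antiderivative is F(w) = -4*log(w) - log(w + 1).
Then F(5) - F(2) = (-4*log(5) - log(3) - log(2)) - (-log(48)) = -4*log(5) + 3*log(2).

-4*log(5) + 3*log(2)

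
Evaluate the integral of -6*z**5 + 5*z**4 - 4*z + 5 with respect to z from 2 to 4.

By the power rule, an antiderivative is F(z) = -z**6 + z**5 - 2*z**2 + 5*z.
Then F(4) - F(2) = (-3084) - (-30) = -3054.

-3054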